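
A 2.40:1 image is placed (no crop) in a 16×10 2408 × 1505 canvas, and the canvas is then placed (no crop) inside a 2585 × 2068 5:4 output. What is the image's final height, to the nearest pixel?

1077 px

First fit — 2.40:1 into 2408×1505 spans the width: 2408.00 × 1003.33.
The 16×10 canvas is width-limited in 2585×2068, giving 2585.00 × 1615.62; scale factor 1.0735.
So the image's height is 1003.33 × 1.0735 ≈ 1077.08.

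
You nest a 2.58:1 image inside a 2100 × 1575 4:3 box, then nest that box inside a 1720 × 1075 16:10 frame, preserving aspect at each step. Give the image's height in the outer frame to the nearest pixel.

First fit — 2.58:1 into 2100×1575 spans the width: 2100.00 × 813.95.
4:3 in 1720×1075: fills the height, so the intermediate becomes 1433.33 × 1075.00 — a scale of ×0.6825.
So the image's height is 813.95 × 0.6825 ≈ 555.56.

556 px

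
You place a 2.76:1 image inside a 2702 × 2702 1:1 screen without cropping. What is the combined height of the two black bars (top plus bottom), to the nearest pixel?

Since 2.760 > 1.000, the image is width-limited.
That makes the image 978.99 px tall (2702 / 2.760).
Black = 2702 − 978.99 = 1723.01 px.

1723 px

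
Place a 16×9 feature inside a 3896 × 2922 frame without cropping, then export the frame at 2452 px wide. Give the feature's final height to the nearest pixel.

1379 px

At 3896×2922 the feature is width-limited, so height = 3896 × 9/16 ≈ 2191.50 px.
Scaling 3896 → 2452 is ×0.6294, so the height becomes 2191.50 × 0.6294 ≈ 1379.25 px.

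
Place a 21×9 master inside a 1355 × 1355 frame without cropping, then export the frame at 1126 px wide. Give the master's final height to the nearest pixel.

483 px

Fitted into 1355×1355, the master spans the width; its height is 1355 × 9/21 ≈ 580.71 px.
The frame scales by 1126/1355 = 0.8310; 580.71 × 0.8310 ≈ 482.57 px.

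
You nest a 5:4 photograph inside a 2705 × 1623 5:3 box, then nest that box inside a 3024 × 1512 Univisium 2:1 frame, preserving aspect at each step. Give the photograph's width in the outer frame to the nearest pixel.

1890 px

Inside the 2705×1623 canvas the photograph is height-limited at 2028.75 × 1623.00.
5:3 in 3024×1512: fills the height, so the intermediate becomes 2520.00 × 1512.00 — a scale of ×0.9316.
So the photograph's width is 2028.75 × 0.9316 ≈ 1890.00.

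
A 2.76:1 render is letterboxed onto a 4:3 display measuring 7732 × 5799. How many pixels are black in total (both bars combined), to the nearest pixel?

23177062 pixels

2.76:1 (2.760) > 4:3 (1.333), so the render fills the width.
That makes the image 2801.4493 px tall (7732 / 2.760).
Leftover height: 5799 − 2801.4493 = 2997.5507 px.
Bar area = 2997.5507 × 7732 ≈ 23177062 px.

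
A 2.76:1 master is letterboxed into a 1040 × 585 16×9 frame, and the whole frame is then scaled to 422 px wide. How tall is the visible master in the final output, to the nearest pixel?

153 px

In the 1040×585 frame the master fills the width: height = 1040 / 2.760 ≈ 376.81 px.
The frame scales by 422/1040 = 0.4058; 376.81 × 0.4058 ≈ 152.90 px.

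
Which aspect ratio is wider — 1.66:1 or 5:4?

1.66 and 5:4 = 1.25; 1.66 > 1.25.

1.66:1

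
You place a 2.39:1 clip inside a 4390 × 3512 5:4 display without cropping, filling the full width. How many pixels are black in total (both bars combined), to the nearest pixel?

7354040 pixels

The clip is 4390 / 2.390 ≈ 1836.8201 px tall.
Leftover height: 3512 − 1836.8201 = 1675.1799 px.
Across the 4390-px span: 1675.1799 × 4390 ≈ 7354040 px.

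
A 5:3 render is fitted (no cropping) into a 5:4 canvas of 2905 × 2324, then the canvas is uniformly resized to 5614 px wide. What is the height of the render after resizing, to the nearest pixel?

3368 px

At 2905×2324 the render is width-limited, so height = 2905 × 3/5 ≈ 1743.00 px.
The frame scales by 5614/2905 = 1.9325; 1743.00 × 1.9325 ≈ 3368.40 px.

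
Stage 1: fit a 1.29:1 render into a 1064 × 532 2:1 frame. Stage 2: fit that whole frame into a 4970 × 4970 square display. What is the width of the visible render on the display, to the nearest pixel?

Inside the 1064×532 canvas the render is height-limited at 686.28 × 532.00.
2:1 in 4970×4970: fills the width, so the intermediate becomes 4970.00 × 2485.00 — a scale of ×4.6711.
The render scales with it: width 686.28 × 4.6711 ≈ 3205.65.

3206 px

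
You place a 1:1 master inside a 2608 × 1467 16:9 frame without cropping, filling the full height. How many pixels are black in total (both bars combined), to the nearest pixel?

1673847 pixels

That makes the image 1467.0000 px wide (1467 × 1/1).
Black = 2608 − 1467.0000 = 1141.0000 px.
Bar area = 1141.0000 × 1467 ≈ 1673847 px.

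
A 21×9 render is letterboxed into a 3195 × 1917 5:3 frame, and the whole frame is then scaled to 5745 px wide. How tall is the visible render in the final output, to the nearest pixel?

At 3195×1917 the render is width-limited, so height = 3195 × 9/21 ≈ 1369.29 px.
The frame scales by 5745/3195 = 1.7981; 1369.29 × 1.7981 ≈ 2462.14 px.

2462 px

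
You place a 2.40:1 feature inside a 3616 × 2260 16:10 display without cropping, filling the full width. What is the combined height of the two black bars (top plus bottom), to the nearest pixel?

That makes the image 1506.67 px tall (3616 / 2.400).
Black = 2260 − 1506.67 = 753.33 px.

753 px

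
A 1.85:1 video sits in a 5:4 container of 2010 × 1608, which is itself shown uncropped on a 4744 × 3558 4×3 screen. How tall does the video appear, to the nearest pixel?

2404 px

Inside the 2010×1608 canvas the video is width-limited at 2010.00 × 1086.49.
Second fit — the 5:4 canvas into 4744×3558 spans the height: 4447.50 × 3558.00 (×2.2127 from 2010×1608).
So the video's height is 1086.49 × 2.2127 ≈ 2404.05.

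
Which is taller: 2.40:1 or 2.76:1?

2.4 and 2.76; 2.76 > 2.4. The smaller width-to-height ratio is the taller frame.

2.40:1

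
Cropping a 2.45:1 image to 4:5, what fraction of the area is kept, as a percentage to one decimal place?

32.7%

4:5 is narrower than 2.45:1, so the crop keeps the full height and trims the width.
Fraction kept = (0.800)/(2.450) ≈ 32.65%.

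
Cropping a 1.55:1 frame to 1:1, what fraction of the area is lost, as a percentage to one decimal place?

The height stays; only width is cut (since 1:1 is narrower than 1.55:1).
(1.000)/(1.550) ≈ 0.645 of the area survives, leaving 35.48% discarded.

35.5%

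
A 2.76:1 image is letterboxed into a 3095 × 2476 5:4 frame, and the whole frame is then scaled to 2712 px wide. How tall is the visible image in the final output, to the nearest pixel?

Fitted into 3095×2476, the image spans the width; its height is 3095 / 2.760 ≈ 1121.38 px.
The frame scales by 2712/3095 = 0.8763; 1121.38 × 0.8763 ≈ 982.61 px.

983 px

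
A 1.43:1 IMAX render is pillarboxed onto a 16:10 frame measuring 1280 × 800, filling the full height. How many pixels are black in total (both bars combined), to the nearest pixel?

108800 pixels

That makes the image 1144.0000 px wide (800 × 1.430).
1280 − 1144.0000 = 136.0000 px of bars.
Bar area = 136.0000 × 800 ≈ 108800 px.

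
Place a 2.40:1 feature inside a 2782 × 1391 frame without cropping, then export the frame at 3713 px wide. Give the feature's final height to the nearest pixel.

1547 px

In the 2782×1391 frame the feature fills the width: height = 2782 / 2.400 ≈ 1159.17 px.
The frame scales by 3713/2782 = 1.3347; 1159.17 × 1.3347 ≈ 1547.08 px.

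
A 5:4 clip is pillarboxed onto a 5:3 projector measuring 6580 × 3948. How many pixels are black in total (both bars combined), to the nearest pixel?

6494460 pixels

5:4 (1.250) < 5:3 (1.667), so the clip fills the height.
That makes the image 4935.0000 px wide (3948 × 5/4).
Black = 6580 − 4935.0000 = 1645.0000 px.
Bar area = 1645.0000 × 3948 ≈ 6494460 px.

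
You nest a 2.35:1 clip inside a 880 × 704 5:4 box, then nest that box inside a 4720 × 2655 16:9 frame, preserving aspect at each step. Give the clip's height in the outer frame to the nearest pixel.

1412 px

2.35:1 in 880×704: fills the width, so the clip is 880.00 × 374.47.
Second fit — the 5:4 canvas into 4720×2655 spans the height: 3318.75 × 2655.00 (×3.7713 from 880×704).
Applying the same ×3.7713: 374.47 → 1412.23.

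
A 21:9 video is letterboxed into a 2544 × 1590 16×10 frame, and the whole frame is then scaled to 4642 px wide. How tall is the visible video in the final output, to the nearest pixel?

1989 px

Fitted into 2544×1590, the video spans the width; its height is 2544 × 9/21 ≈ 1090.29 px.
Resizing to 4642 px wide multiplies everything by 1.8247: 1090.29 → 1989.43 px.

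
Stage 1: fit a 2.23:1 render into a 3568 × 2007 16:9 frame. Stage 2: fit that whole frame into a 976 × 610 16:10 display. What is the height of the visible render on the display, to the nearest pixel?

438 px

First fit — 2.23:1 into 3568×2007 spans the width: 3568.00 × 1600.00.
16:9 in 976×610: fills the width, so the intermediate becomes 976.00 × 549.00 — a scale of ×0.2735.
So the render's height is 1600.00 × 0.2735 ≈ 437.67.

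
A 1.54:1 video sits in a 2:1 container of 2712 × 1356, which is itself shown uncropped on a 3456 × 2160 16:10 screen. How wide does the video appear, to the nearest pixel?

1.54:1 in 2712×1356: fills the height, so the video is 2088.24 × 1356.00.
The 2:1 canvas is width-limited in 3456×2160, giving 3456.00 × 1728.00; scale factor 1.2743.
Applying the same ×1.2743: 2088.24 → 2661.12.

2661 px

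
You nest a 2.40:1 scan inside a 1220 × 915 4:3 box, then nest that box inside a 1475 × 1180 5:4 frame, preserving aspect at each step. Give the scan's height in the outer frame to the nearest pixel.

615 px

Inside the 1220×915 canvas the scan is width-limited at 1220.00 × 508.33.
The 4:3 canvas is width-limited in 1475×1180, giving 1475.00 × 1106.25; scale factor 1.2090.
So the scan's height is 508.33 × 1.2090 ≈ 614.58.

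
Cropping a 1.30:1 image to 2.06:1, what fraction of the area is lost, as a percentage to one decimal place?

36.9%

2.06:1 is wider than 1.30:1, so the crop keeps the full width and trims the height.
Area ratio = (1.300)/(2.060) = 63.11%; the remaining 36.89% is cropped out.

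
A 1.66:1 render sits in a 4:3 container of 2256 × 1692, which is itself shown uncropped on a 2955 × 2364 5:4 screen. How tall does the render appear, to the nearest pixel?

Inside the 2256×1692 canvas the render is width-limited at 2256.00 × 1359.04.
Second fit — the 4:3 canvas into 2955×2364 spans the width: 2955.00 × 2216.25 (×1.3098 from 2256×1692).
The render scales with it: height 1359.04 × 1.3098 ≈ 1780.12.

1780 px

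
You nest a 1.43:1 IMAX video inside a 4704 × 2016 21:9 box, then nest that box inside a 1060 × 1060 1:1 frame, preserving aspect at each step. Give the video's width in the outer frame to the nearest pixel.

650 px

Inside the 4704×2016 canvas the video is height-limited at 2882.88 × 2016.00.
Second fit — the 21:9 canvas into 1060×1060 spans the width: 1060.00 × 454.29 (×0.2253 from 4704×2016).
The video scales with it: width 2882.88 × 0.2253 ≈ 649.63.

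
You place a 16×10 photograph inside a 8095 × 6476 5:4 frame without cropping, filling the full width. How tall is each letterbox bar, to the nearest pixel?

The photograph is 8095 × 10/16 ≈ 5059.38 px tall.
Leftover height: 6476 − 5059.38 = 1416.62 px → 708.31 each side.

708 px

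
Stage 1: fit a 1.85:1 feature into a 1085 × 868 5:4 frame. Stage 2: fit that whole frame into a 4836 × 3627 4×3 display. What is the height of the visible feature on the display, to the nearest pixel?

2451 px

Inside the 1085×868 canvas the feature is width-limited at 1085.00 × 586.49.
Second fit — the 5:4 canvas into 4836×3627 spans the height: 4533.75 × 3627.00 (×4.1786 from 1085×868).
So the feature's height is 586.49 × 4.1786 ≈ 2450.68.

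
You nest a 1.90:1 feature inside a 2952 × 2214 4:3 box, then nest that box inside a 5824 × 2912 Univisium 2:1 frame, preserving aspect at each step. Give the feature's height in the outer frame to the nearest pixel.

2044 px

1.90:1 in 2952×2214: fills the width, so the feature is 2952.00 × 1553.68.
The 4:3 canvas is height-limited in 5824×2912, giving 3882.67 × 2912.00; scale factor 1.3153.
So the feature's height is 1553.68 × 1.3153 ≈ 2043.51.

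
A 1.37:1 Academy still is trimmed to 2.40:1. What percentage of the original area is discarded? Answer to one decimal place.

Going from 1.37:1 Academy to 2.40:1 means cutting height while keeping width.
Fraction kept = (1.370)/(2.400) ≈ 57.08%, so 42.92% is lost.

42.9%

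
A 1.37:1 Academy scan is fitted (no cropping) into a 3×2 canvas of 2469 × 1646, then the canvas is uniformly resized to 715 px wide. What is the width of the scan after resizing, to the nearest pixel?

At 2469×1646 the scan is height-limited, so width = 1646 × 1.370 ≈ 2255.02 px.
The frame scales by 715/2469 = 0.2896; 2255.02 × 0.2896 ≈ 653.03 px.

653 px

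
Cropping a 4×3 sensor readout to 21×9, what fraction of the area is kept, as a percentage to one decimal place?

57.1%

The width stays; only height is cut (since 21×9 is wider than 4×3).
Fraction kept = (1.333)/(2.333) ≈ 57.14%.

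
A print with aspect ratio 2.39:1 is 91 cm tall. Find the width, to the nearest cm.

At 2.39:1, 91 × 2.390 ≈ 217.49.

217 cm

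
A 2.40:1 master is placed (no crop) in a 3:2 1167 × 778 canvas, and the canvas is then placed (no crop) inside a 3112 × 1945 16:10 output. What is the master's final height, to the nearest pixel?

1216 px

Inside the 1167×778 canvas the master is width-limited at 1167.00 × 486.25.
3:2 in 3112×1945: fills the height, so the intermediate becomes 2917.50 × 1945.00 — a scale of ×2.5000.
So the master's height is 486.25 × 2.5000 ≈ 1215.62.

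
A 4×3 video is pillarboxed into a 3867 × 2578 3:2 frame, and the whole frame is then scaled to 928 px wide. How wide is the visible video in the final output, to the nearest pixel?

825 px

Fitted into 3867×2578, the video spans the height; its width is 2578 × 4/3 ≈ 3437.33 px.
The frame scales by 928/3867 = 0.2400; 3437.33 × 0.2400 ≈ 824.89 px.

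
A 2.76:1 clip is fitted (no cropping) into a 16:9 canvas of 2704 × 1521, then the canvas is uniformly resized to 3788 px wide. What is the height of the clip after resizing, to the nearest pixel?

1372 px

At 2704×1521 the clip is width-limited, so height = 2704 / 2.760 ≈ 979.71 px.
Scaling 2704 → 3788 is ×1.4009, so the height becomes 979.71 × 1.4009 ≈ 1372.46 px.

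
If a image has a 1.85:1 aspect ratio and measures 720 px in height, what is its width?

Width = 720 × 1.850 = 1332.

1332 px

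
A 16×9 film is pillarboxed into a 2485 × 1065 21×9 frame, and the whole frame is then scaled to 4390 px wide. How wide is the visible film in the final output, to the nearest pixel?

In the 2485×1065 frame the film fills the height: width = 1065 × 16/9 ≈ 1893.33 px.
Resizing to 4390 px wide multiplies everything by 1.7666: 1893.33 → 3344.76 px.

3345 px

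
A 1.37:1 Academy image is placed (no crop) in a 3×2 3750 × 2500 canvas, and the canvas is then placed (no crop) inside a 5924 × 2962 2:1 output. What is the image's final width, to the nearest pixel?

4058 px

1.37:1 Academy in 3750×2500: fills the height, so the image is 3425.00 × 2500.00.
Second fit — the 3×2 canvas into 5924×2962 spans the height: 4443.00 × 2962.00 (×1.1848 from 3750×2500).
Applying the same ×1.1848: 3425.00 → 4057.94.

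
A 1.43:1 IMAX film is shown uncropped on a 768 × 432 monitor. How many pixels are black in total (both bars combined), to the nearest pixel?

Since 1.430 < 1.778, the film is height-limited.
The film is 432 × 1.430 ≈ 617.7600 px wide.
768 − 617.7600 = 150.2400 px of bars.
That's 150.2400 × 432 ≈ 64904 black pixels.

64904 pixels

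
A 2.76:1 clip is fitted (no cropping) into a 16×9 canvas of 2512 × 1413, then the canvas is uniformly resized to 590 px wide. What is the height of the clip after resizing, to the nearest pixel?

In the 2512×1413 frame the clip fills the width: height = 2512 / 2.760 ≈ 910.14 px.
Scaling 2512 → 590 is ×0.2349, so the height becomes 910.14 × 0.2349 ≈ 213.77 px.

214 px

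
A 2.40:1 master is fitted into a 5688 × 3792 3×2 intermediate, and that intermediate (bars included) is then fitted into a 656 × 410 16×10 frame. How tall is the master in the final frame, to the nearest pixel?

256 px

2.40:1 in 5688×3792: fills the width, so the master is 5688.00 × 2370.00.
Second fit — the 3×2 canvas into 656×410 spans the height: 615.00 × 410.00 (×0.1081 from 5688×3792).
The master scales with it: height 2370.00 × 0.1081 ≈ 256.25.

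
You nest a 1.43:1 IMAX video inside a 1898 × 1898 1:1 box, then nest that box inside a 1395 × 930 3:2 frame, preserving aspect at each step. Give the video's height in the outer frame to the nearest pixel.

650 px

First fit — 1.43:1 IMAX into 1898×1898 spans the width: 1898.00 × 1327.27.
Second fit — the 1:1 canvas into 1395×930 spans the height: 930.00 × 930.00 (×0.4900 from 1898×1898).
The video scales with it: height 1327.27 × 0.4900 ≈ 650.35.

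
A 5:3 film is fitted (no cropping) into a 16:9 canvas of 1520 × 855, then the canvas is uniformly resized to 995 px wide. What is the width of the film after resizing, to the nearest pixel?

At 1520×855 the film is height-limited, so width = 855 × 5/3 ≈ 1425.00 px.
The frame scales by 995/1520 = 0.6546; 1425.00 × 0.6546 ≈ 932.81 px.

933 px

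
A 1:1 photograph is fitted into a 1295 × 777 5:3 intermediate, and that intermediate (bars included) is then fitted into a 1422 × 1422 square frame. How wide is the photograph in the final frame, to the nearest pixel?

1:1 in 1295×777: fills the height, so the photograph is 777.00 × 777.00.
Second fit — the 5:3 canvas into 1422×1422 spans the width: 1422.00 × 853.20 (×1.0981 from 1295×777).
So the photograph's width is 777.00 × 1.0981 ≈ 853.20.

853 px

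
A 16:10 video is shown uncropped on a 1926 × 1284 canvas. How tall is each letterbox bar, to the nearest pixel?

16:10 is wider than 3×2, so it spans the full width.
The video is 1926 × 10/16 ≈ 1203.75 px tall.
Black = 1284 − 1203.75 = 80.25 px, or 40.12 per bar.

40 px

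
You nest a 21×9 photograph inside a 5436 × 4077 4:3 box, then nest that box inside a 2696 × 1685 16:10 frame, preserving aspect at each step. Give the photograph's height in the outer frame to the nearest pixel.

First fit — 21×9 into 5436×4077 spans the width: 5436.00 × 2329.71.
The 4:3 canvas is height-limited in 2696×1685, giving 2246.67 × 1685.00; scale factor 0.4133.
So the photograph's height is 2329.71 × 0.4133 ≈ 962.86.

963 px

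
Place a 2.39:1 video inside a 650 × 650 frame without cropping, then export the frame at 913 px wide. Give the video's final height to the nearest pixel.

382 px

In the 650×650 frame the video fills the width: height = 650 / 2.390 ≈ 271.97 px.
Resizing to 913 px wide multiplies everything by 1.4046: 271.97 → 382.01 px.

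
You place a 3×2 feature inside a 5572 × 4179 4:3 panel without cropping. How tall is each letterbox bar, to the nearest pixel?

3×2 (1.500) > 4:3 (1.333), so the feature fills the width.
The feature is 5572 × 2/3 ≈ 3714.67 px tall.
Leftover height: 4179 − 3714.67 = 464.33 px → 232.17 each side.

232 px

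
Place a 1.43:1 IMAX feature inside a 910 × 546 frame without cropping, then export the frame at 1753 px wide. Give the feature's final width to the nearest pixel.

At 910×546 the feature is height-limited, so width = 546 × 1.430 ≈ 780.78 px.
The frame scales by 1753/910 = 1.9264; 780.78 × 1.9264 ≈ 1504.07 px.

1504 px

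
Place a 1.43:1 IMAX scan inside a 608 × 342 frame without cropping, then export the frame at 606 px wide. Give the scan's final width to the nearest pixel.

Fitted into 608×342, the scan spans the height; its width is 342 × 1.430 ≈ 489.06 px.
Resizing to 606 px wide multiplies everything by 0.9967: 489.06 → 487.45 px.

487 px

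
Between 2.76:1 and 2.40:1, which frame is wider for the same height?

2.76:1

2.76 and 2.4; 2.76 > 2.4.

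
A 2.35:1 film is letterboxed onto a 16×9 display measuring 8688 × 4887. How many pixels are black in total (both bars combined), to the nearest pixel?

2.35:1 (2.350) > 16×9 (1.778), so the film fills the width.
The film is 8688 / 2.350 ≈ 3697.0213 px tall.
Leftover height: 4887 − 3697.0213 = 1189.9787 px.
Across the 8688-px span: 1189.9787 × 8688 ≈ 10338535 px.

10338535 pixels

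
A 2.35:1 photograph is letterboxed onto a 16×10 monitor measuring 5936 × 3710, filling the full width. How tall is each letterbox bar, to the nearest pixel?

The photograph is 5936 / 2.350 ≈ 2525.96 px tall.
Leftover height: 3710 − 2525.96 = 1184.04 px → 592.02 each side.

592 px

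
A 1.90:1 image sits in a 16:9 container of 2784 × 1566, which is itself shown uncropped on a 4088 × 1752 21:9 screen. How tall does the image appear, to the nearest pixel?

Inside the 2784×1566 canvas the image is width-limited at 2784.00 × 1465.26.
Second fit — the 16:9 canvas into 4088×1752 spans the height: 3114.67 × 1752.00 (×1.1188 from 2784×1566).
The image scales with it: height 1465.26 × 1.1188 ≈ 1639.30.

1639 px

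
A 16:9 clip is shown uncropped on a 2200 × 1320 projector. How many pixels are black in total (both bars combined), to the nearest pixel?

Since 1.778 > 1.667, the clip is width-limited.
Content height = 2200 × 9/16 ≈ 1237.5000 px.
Leftover height: 1320 − 1237.5000 = 82.5000 px.
That's 82.5000 × 2200 ≈ 181500 black pixels.

181500 pixels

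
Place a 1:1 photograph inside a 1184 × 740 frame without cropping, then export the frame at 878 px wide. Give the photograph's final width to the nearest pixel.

549 px

In the 1184×740 frame the photograph fills the height: width = 740 × 1/1 ≈ 740.00 px.
Resizing to 878 px wide multiplies everything by 0.7416: 740.00 → 548.75 px.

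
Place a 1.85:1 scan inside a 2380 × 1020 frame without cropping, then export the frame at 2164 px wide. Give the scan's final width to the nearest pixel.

Fitted into 2380×1020, the scan spans the height; its width is 1020 × 1.850 ≈ 1887.00 px.
Scaling 2380 → 2164 is ×0.9092, so the width becomes 1887.00 × 0.9092 ≈ 1715.74 px.

1716 px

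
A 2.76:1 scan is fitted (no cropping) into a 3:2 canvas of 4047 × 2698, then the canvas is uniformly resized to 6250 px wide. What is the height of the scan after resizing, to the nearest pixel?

2264 px

In the 4047×2698 frame the scan fills the width: height = 4047 / 2.760 ≈ 1466.30 px.
Scaling 4047 → 6250 is ×1.5444, so the height becomes 1466.30 × 1.5444 ≈ 2264.49 px.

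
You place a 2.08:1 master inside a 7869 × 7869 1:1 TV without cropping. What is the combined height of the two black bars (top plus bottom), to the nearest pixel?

2.08:1 (2.080) > 1:1 (1.000), so the master fills the width.
That makes the image 3783.17 px tall (7869 / 2.080).
7869 − 3783.17 = 4085.83 px of bars.

4086 px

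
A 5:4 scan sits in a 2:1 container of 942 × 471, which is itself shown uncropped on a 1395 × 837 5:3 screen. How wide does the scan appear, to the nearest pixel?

First fit — 5:4 into 942×471 spans the height: 588.75 × 471.00.
Second fit — the 2:1 canvas into 1395×837 spans the width: 1395.00 × 697.50 (×1.4809 from 942×471).
The scan scales with it: width 588.75 × 1.4809 ≈ 871.88.

872 px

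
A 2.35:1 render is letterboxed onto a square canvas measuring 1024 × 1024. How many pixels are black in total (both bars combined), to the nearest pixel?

Since 2.350 > 1.000, the render is width-limited.
That makes the image 435.7447 px tall (1024 / 2.350).
Black = 1024 − 435.7447 = 588.2553 px.
Bar area = 588.2553 × 1024 ≈ 602373 px.

602373 pixels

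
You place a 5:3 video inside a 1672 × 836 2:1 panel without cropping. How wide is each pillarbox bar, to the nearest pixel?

139 px

5:3 is narrower than 2:1, so it spans the full height.
The video is 836 × 5/3 ≈ 1393.33 px wide.
Black = 1672 − 1393.33 = 278.67 px, or 139.33 per bar.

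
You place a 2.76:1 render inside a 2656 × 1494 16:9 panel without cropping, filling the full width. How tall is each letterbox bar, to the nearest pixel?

That makes the image 962.32 px tall (2656 / 2.760).
Black = 1494 − 962.32 = 531.68 px, or 265.84 per bar.

266 px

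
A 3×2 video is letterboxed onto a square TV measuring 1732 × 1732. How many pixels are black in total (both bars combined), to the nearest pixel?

Since 1.500 > 1.000, the video is width-limited.
Content height = 1732 × 2/3 ≈ 1154.6667 px.
1732 − 1154.6667 = 577.3333 px of bars.
Across the 1732-px span: 577.3333 × 1732 ≈ 999941 px.

999941 pixels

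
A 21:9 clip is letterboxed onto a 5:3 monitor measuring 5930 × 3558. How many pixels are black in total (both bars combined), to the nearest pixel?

6028269 pixels

21:9 (2.333) > 5:3 (1.667), so the clip fills the width.
The clip is 5930 × 9/21 ≈ 2541.4286 px tall.
Leftover height: 3558 − 2541.4286 = 1016.5714 px.
Bar area = 1016.5714 × 5930 ≈ 6028269 px.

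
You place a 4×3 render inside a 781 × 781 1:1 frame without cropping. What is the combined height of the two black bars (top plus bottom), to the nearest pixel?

4×3 is wider than 1:1, so it spans the full width.
That makes the image 585.75 px tall (781 × 3/4).
Black = 781 − 585.75 = 195.25 px.

195 px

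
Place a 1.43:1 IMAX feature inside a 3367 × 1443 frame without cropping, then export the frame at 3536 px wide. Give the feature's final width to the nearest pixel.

Fitted into 3367×1443, the feature spans the height; its width is 1443 × 1.430 ≈ 2063.49 px.
Scaling 3367 → 3536 is ×1.0502, so the width becomes 2063.49 × 1.0502 ≈ 2167.06 px.

2167 px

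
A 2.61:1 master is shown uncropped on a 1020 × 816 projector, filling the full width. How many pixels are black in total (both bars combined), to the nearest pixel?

433699 pixels

That makes the image 390.8046 px tall (1020 / 2.610).
Leftover height: 816 − 390.8046 = 425.1954 px.
Bar area = 425.1954 × 1020 ≈ 433699 px.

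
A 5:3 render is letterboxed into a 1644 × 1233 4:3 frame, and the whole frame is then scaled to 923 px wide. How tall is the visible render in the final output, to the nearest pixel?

At 1644×1233 the render is width-limited, so height = 1644 × 3/5 ≈ 986.40 px.
The frame scales by 923/1644 = 0.5614; 986.40 × 0.5614 ≈ 553.80 px.

554 px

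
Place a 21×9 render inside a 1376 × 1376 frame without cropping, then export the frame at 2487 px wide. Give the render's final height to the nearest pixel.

1066 px

In the 1376×1376 frame the render fills the width: height = 1376 × 9/21 ≈ 589.71 px.
The frame scales by 2487/1376 = 1.8074; 589.71 × 1.8074 ≈ 1065.86 px.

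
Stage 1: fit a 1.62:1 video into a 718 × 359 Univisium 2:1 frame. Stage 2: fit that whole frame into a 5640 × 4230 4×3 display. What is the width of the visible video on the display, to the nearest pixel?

4568 px

Inside the 718×359 canvas the video is height-limited at 581.58 × 359.00.
Second fit — the Univisium 2:1 canvas into 5640×4230 spans the width: 5640.00 × 2820.00 (×7.8552 from 718×359).
Applying the same ×7.8552: 581.58 → 4568.40.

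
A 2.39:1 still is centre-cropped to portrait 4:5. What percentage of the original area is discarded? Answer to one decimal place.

66.5%

The height stays; only width is cut (since portrait 4:5 is narrower than 2.39:1).
(0.800)/(2.390) ≈ 0.335 of the area survives, leaving 66.53% discarded.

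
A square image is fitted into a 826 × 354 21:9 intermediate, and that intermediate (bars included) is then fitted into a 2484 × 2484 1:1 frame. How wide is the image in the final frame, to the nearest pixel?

1065 px

square in 826×354: fills the height, so the image is 354.00 × 354.00.
21:9 in 2484×2484: fills the width, so the intermediate becomes 2484.00 × 1064.57 — a scale of ×3.0073.
Applying the same ×3.0073: 354.00 → 1064.57.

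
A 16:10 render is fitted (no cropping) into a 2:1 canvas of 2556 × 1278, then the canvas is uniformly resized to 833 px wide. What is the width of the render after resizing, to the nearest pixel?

666 px

At 2556×1278 the render is height-limited, so width = 1278 × 16/10 ≈ 2044.80 px.
Resizing to 833 px wide multiplies everything by 0.3259: 2044.80 → 666.40 px.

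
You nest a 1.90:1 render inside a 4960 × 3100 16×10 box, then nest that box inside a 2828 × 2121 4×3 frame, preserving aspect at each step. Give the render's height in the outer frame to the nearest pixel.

1.90:1 in 4960×3100: fills the width, so the render is 4960.00 × 2610.53.
16×10 in 2828×2121: fills the width, so the intermediate becomes 2828.00 × 1767.50 — a scale of ×0.5702.
So the render's height is 2610.53 × 0.5702 ≈ 1488.42.

1488 px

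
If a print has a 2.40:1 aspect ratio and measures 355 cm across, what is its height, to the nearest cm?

148 cm

At 2.40:1, 355 / 2.400 ≈ 147.92.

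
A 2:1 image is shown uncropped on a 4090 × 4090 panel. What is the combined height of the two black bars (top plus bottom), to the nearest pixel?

2045 px

2:1 is wider than square, so it spans the full width.
The image is 4090 × 1/2 ≈ 2045.00 px tall.
Leftover height: 4090 − 2045.00 = 2045.00 px.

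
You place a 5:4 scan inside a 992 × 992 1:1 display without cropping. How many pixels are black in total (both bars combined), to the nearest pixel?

196813 pixels

Since 1.250 > 1.000, the scan is width-limited.
That makes the image 793.6000 px tall (992 × 4/5).
Black = 992 − 793.6000 = 198.4000 px.
That's 198.4000 × 992 ≈ 196813 black pixels.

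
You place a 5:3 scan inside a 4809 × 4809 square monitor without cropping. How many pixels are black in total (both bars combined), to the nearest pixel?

Since 1.667 > 1.000, the scan is width-limited.
The scan is 4809 × 3/5 ≈ 2885.4000 px tall.
4809 − 2885.4000 = 1923.6000 px of bars.
Across the 4809-px span: 1923.6000 × 4809 ≈ 9250592 px.

9250592 pixels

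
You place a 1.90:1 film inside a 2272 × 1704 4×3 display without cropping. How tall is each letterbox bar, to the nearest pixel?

Since 1.900 > 1.333, the film is width-limited.
That makes the image 1195.79 px tall (2272 / 1.900).
1704 − 1195.79 = 508.21 px of bars (254.11 each).

254 px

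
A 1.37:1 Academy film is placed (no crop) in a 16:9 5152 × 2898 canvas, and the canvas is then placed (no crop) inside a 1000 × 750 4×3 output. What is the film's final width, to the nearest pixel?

First fit — 1.37:1 Academy into 5152×2898 spans the height: 3970.26 × 2898.00.
The 16:9 canvas is width-limited in 1000×750, giving 1000.00 × 562.50; scale factor 0.1941.
So the film's width is 3970.26 × 0.1941 ≈ 770.62.

771 px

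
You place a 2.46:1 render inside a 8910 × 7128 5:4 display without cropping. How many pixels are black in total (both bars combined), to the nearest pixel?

2.46:1 is wider than 5:4, so it spans the full width.
The render is 8910 / 2.460 ≈ 3621.9512 px tall.
Leftover height: 7128 − 3621.9512 = 3506.0488 px.
Across the 8910-px span: 3506.0488 × 8910 ≈ 31238895 px.

31238895 pixels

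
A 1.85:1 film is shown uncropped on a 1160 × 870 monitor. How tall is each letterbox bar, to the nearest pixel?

121 px

Since 1.850 > 1.333, the film is width-limited.
The film is 1160 / 1.850 ≈ 627.03 px tall.
Black = 870 − 627.03 = 242.97 px, or 121.49 per bar.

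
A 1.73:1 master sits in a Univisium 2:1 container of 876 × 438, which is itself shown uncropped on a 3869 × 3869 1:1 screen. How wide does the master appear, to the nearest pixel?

3347 px

First fit — 1.73:1 into 876×438 spans the height: 757.74 × 438.00.
Second fit — the Univisium 2:1 canvas into 3869×3869 spans the width: 3869.00 × 1934.50 (×4.4167 from 876×438).
The master scales with it: width 757.74 × 4.4167 ≈ 3346.68.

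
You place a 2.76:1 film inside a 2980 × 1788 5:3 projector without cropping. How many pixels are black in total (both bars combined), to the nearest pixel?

Since 2.760 > 1.667, the film is width-limited.
That makes the image 1079.7101 px tall (2980 / 2.760).
1788 − 1079.7101 = 708.2899 px of bars.
Across the 2980-px span: 708.2899 × 2980 ≈ 2110704 px.

2110704 pixels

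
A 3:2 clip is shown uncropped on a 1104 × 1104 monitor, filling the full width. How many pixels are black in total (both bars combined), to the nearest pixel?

Content height = 1104 × 2/3 ≈ 736.0000 px.
Black = 1104 − 736.0000 = 368.0000 px.
Across the 1104-px span: 368.0000 × 1104 ≈ 406272 px.

406272 pixels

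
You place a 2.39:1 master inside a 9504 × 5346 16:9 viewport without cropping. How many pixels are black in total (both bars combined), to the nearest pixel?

2.39:1 (2.390) > 16:9 (1.778), so the master fills the width.
Content height = 9504 / 2.390 ≈ 3976.5690 px.
5346 − 3976.5690 = 1369.4310 px of bars.
That's 1369.4310 × 9504 ≈ 13015072 black pixels.

13015072 pixels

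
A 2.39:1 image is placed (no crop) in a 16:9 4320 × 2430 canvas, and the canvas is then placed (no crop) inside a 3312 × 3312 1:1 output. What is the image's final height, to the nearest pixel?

1386 px

2.39:1 in 4320×2430: fills the width, so the image is 4320.00 × 1807.53.
16:9 in 3312×3312: fills the width, so the intermediate becomes 3312.00 × 1863.00 — a scale of ×0.7667.
So the image's height is 1807.53 × 0.7667 ≈ 1385.77.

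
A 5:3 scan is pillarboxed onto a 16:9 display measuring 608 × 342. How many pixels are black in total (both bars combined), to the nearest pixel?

12996 pixels

Since 1.667 < 1.778, the scan is height-limited.
The scan is 342 × 5/3 ≈ 570.0000 px wide.
Black = 608 − 570.0000 = 38.0000 px.
Bar area = 38.0000 × 342 ≈ 12996 px.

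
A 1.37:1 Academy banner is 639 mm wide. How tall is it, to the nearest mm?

639 / 1.370 = 466.42.

466 mm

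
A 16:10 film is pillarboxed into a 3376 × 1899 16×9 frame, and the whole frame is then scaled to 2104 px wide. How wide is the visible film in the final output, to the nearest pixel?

1894 px

Fitted into 3376×1899, the film spans the height; its width is 1899 × 16/10 ≈ 3038.40 px.
Resizing to 2104 px wide multiplies everything by 0.6232: 3038.40 → 1893.60 px.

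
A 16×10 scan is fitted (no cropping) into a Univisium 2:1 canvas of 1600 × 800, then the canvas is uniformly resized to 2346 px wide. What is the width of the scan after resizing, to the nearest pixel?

Fitted into 1600×800, the scan spans the height; its width is 800 × 16/10 ≈ 1280.00 px.
Scaling 1600 → 2346 is ×1.4663, so the width becomes 1280.00 × 1.4663 ≈ 1876.80 px.

1877 px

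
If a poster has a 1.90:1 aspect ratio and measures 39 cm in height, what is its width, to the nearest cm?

74 cm

Width = 39 × 1.900 = 74.10.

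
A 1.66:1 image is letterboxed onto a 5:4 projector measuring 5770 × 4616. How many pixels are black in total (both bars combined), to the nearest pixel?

6578356 pixels

1.66:1 (1.660) > 5:4 (1.250), so the image fills the width.
That makes the image 3475.9036 px tall (5770 / 1.660).
Black = 4616 − 3475.9036 = 1140.0964 px.
Bar area = 1140.0964 × 5770 ≈ 6578356 px.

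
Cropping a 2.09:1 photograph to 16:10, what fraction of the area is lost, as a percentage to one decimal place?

16:10 is narrower than 2.09:1, so the crop keeps the full height and trims the width.
Fraction kept = (1.600)/(2.090) ≈ 76.56%, so 23.44% is lost.

23.4%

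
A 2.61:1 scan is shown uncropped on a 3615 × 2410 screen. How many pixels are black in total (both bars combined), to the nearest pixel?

3705167 pixels

2.61:1 (2.610) > 3×2 (1.500), so the scan fills the width.
That makes the image 1385.0575 px tall (3615 / 2.610).
Black = 2410 − 1385.0575 = 1024.9425 px.
Bar area = 1024.9425 × 3615 ≈ 3705167 px.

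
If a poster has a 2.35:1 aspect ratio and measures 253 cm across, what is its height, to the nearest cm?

253 / 2.350 = 107.66.

108 cm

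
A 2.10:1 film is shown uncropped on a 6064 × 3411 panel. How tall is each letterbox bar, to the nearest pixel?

Since 2.100 > 1.778, the film is width-limited.
Content height = 6064 / 2.100 ≈ 2887.62 px.
3411 − 2887.62 = 523.38 px of bars (261.69 each).

262 px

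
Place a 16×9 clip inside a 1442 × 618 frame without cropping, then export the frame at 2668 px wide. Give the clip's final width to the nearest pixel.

At 1442×618 the clip is height-limited, so width = 618 × 16/9 ≈ 1098.67 px.
Scaling 1442 → 2668 is ×1.8502, so the width becomes 1098.67 × 1.8502 ≈ 2032.76 px.

2033 px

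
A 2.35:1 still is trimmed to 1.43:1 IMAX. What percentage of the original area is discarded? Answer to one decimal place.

1.43:1 IMAX is narrower than 2.35:1, so the crop keeps the full height and trims the width.
Fraction kept = (1.430)/(2.350) ≈ 60.85%, so 39.15% is lost.

39.1%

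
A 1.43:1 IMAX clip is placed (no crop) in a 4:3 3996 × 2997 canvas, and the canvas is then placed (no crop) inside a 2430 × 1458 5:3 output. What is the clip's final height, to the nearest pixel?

First fit — 1.43:1 IMAX into 3996×2997 spans the width: 3996.00 × 2794.41.
The 4:3 canvas is height-limited in 2430×1458, giving 1944.00 × 1458.00; scale factor 0.4865.
Applying the same ×0.4865: 2794.41 → 1359.44.

1359 px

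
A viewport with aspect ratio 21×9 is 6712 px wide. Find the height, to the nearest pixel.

6712·9/21 = 2876.57.

2877 px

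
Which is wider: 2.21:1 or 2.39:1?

2.21 and 2.39; 2.39 > 2.21.

2.39:1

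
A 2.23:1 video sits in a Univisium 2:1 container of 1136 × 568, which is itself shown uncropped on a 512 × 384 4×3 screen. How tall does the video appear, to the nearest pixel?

230 px

Inside the 1136×568 canvas the video is width-limited at 1136.00 × 509.42.
Second fit — the Univisium 2:1 canvas into 512×384 spans the width: 512.00 × 256.00 (×0.4507 from 1136×568).
So the video's height is 509.42 × 0.4507 ≈ 229.60.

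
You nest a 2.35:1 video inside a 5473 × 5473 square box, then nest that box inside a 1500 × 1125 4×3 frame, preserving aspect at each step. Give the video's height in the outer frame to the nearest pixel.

479 px

Inside the 5473×5473 canvas the video is width-limited at 5473.00 × 2328.94.
square in 1500×1125: fills the height, so the intermediate becomes 1125.00 × 1125.00 — a scale of ×0.2056.
So the video's height is 2328.94 × 0.2056 ≈ 478.72.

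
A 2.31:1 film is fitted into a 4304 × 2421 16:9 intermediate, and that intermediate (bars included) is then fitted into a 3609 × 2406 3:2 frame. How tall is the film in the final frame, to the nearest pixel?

Inside the 4304×2421 canvas the film is width-limited at 4304.00 × 1863.20.
Second fit — the 16:9 canvas into 3609×2406 spans the width: 3609.00 × 2030.06 (×0.8385 from 4304×2421).
The film scales with it: height 1863.20 × 0.8385 ≈ 1562.34.

1562 px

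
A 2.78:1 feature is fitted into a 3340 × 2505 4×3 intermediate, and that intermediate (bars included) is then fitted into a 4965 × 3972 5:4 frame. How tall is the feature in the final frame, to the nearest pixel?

First fit — 2.78:1 into 3340×2505 spans the width: 3340.00 × 1201.44.
Second fit — the 4×3 canvas into 4965×3972 spans the width: 4965.00 × 3723.75 (×1.4865 from 3340×2505).
The feature scales with it: height 1201.44 × 1.4865 ≈ 1785.97.

1786 px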